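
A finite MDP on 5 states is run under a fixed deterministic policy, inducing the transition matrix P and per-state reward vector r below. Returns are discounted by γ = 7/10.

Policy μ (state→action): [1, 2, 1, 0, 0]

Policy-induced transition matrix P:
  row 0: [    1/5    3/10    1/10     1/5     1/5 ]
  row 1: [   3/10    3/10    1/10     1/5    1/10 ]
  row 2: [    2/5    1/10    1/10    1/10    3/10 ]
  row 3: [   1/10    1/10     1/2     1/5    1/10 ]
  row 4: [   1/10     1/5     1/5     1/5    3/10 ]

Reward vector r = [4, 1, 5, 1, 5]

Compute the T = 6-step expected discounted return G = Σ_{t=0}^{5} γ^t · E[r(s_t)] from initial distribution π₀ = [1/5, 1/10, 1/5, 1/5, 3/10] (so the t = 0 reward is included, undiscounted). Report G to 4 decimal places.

G = 9.9541

t=0: π = [0.2000, 0.1000, 0.2000, 0.2000, 0.3000], E[r] = 3.6000, γ^t·E[r] = 3.600000, running G = 3.600000
t=1: π = [0.2000, 0.1900, 0.2100, 0.1800, 0.2200], E[r] = 3.3200, γ^t·E[r] = 2.324000, running G = 5.924000
t=2: π = [0.2210, 0.2000, 0.1940, 0.1790, 0.2060], E[r] = 3.2630, γ^t·E[r] = 1.598870, running G = 7.522870
t=3: π = [0.2203, 0.2048, 0.1922, 0.1806, 0.2021], E[r] = 3.2381, γ^t·E[r] = 1.110668, running G = 8.633538
t=4: π = [0.2207, 0.2052, 0.1925, 0.1808, 0.2009], E[r] = 3.2353, γ^t·E[r] = 0.776798, running G = 9.410336
t=5: π = [0.2208, 0.2053, 0.1924, 0.1808, 0.2007], E[r] = 3.2351, γ^t·E[r] = 0.543719, running G = 9.954055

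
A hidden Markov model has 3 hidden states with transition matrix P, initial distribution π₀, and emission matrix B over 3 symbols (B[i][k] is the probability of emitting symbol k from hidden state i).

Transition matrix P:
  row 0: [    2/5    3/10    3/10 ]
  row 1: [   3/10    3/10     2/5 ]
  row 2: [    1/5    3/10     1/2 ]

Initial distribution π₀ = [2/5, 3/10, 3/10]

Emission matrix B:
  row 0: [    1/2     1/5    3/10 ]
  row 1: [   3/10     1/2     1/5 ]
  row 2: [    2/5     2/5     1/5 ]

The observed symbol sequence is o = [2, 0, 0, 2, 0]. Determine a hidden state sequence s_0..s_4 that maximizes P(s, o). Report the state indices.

path = [0, 0, 0, 0, 0]

t=0: δ = [1.200e-01, 6.000e-02, 6.000e-02]  (obs o_0=2)
t=1: δ = [2.400e-02, 1.080e-02, 1.440e-02]  ψ = [0, 0, 0]  (obs o_1=0)
t=2: δ = [4.800e-03, 2.160e-03, 2.880e-03]  ψ = [0, 0, 0]  (obs o_2=0)
t=3: δ = [5.760e-04, 2.880e-04, 2.880e-04]  ψ = [0, 0, 0]  (obs o_3=2)
t=4: δ = [1.152e-04, 5.184e-05, 6.912e-05]  ψ = [0, 0, 0]  (obs o_4=0)
backtrack: best end state = 0; path = [0, 0, 0, 0, 0]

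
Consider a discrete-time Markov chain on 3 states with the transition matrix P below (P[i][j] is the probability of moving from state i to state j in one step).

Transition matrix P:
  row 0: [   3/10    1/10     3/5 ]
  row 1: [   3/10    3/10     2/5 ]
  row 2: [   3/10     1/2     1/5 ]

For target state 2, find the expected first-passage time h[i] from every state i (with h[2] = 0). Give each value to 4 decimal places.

h = [1.7391, 2.1739, 0.0000]

First-step conditioning: h[2] = 0; for i ≠ 2, h[i] = 1 + Σ_k P[i][k]·h[k].
  h[0] = 1 + 3/10·h[0] + 1/10·h[1]
  h[1] = 1 + 3/10·h[0] + 3/10·h[1]
Solving the 2×2 linear system over states ≠ 2 gives exactly h = [40/23, 50/23, 0] (h[2] = 0 is the target).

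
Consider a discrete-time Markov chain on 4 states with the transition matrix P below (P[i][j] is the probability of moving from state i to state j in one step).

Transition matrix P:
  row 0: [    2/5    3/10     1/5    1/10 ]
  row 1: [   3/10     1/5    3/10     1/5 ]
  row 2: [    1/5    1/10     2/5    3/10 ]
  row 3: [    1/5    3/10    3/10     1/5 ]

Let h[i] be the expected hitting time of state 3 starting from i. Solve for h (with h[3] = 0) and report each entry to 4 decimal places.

First-step conditioning: h[3] = 0; for i ≠ 3, h[i] = 1 + Σ_k P[i][k]·h[k].
  h[0] = 1 + 2/5·h[0] + 3/10·h[1] + 1/5·h[2]
  h[1] = 1 + 3/10·h[0] + 1/5·h[1] + 3/10·h[2]
  h[2] = 1 + 1/5·h[0] + 1/10·h[1] + 2/5·h[2]
Solving the 3×3 linear system over states ≠ 3 gives exactly h = [45/8, 5, 35/8, 0] (h[3] = 0 is the target).

h = [5.6250, 5.0000, 4.3750, 0.0000]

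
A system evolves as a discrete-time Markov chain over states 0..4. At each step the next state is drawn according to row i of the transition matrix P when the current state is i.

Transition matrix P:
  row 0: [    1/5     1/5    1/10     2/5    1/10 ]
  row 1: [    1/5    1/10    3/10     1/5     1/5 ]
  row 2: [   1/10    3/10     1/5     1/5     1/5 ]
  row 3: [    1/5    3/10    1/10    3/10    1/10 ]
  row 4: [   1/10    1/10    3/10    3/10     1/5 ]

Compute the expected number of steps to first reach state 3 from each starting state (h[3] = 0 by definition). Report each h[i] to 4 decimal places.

First-step conditioning: h[3] = 0; for i ≠ 3, h[i] = 1 + Σ_k P[i][k]·h[k].
  h[0] = 1 + 1/5·h[0] + 1/5·h[1] + 1/10·h[2] + 1/10·h[4]
  h[1] = 1 + 1/5·h[0] + 1/10·h[1] + 3/10·h[2] + 1/5·h[4]
  h[2] = 1 + 1/10·h[0] + 3/10·h[1] + 1/5·h[2] + 1/5·h[4]
  h[4] = 1 + 1/10·h[0] + 1/10·h[1] + 3/10·h[2] + 1/5·h[4]
Solving the 4×4 linear system over states ≠ 3 gives exactly h = [8600/2671, 10690/2671, 10880/2671, 0, 9830/2671] (h[3] = 0 is the target).

h = [3.2198, 4.0022, 4.0734, 0.0000, 3.6803]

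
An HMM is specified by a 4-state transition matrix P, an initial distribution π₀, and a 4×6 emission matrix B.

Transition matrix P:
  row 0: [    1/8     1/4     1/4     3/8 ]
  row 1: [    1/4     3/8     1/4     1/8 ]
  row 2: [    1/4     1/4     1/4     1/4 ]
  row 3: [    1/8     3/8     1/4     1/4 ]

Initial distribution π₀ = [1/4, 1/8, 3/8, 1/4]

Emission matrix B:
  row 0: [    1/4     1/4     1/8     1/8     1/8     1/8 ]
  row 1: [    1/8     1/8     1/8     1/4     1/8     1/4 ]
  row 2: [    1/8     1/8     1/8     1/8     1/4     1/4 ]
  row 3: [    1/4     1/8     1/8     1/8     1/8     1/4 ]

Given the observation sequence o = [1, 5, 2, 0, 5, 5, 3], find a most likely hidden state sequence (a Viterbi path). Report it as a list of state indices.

t=0: δ = [6.250e-02, 1.562e-02, 4.688e-02, 3.125e-02]  (obs o_0=1)
t=1: δ = [1.465e-03, 3.906e-03, 3.906e-03, 5.859e-03]  ψ = [2, 0, 0, 0]  (obs o_1=5)
t=2: δ = [1.221e-04, 2.747e-04, 1.831e-04, 1.831e-04]  ψ = [1, 3, 3, 3]  (obs o_2=2)
t=3: δ = [1.717e-05, 1.287e-05, 8.583e-06, 1.144e-05]  ψ = [1, 1, 1, 0]  (obs o_3=0)
t=4: δ = [4.023e-07, 1.207e-06, 1.073e-06, 1.609e-06]  ψ = [1, 1, 0, 0]  (obs o_4=5)
t=5: δ = [3.772e-08, 1.509e-07, 1.006e-07, 1.006e-07]  ψ = [1, 3, 3, 3]  (obs o_5=5)
t=6: δ = [4.715e-09, 1.414e-08, 4.715e-09, 3.143e-09]  ψ = [1, 1, 1, 2]  (obs o_6=3)
backtrack: best end state = 1; path = [0, 3, 1, 0, 3, 1, 1]

path = [0, 3, 1, 0, 3, 1, 1]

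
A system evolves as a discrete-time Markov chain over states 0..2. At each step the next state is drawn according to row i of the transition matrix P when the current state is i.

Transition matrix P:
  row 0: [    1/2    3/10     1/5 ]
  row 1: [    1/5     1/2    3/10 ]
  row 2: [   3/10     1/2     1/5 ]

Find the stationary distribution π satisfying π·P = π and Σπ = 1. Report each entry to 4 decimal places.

Balance equations π_j = Σ_i π_i·P[i][j]:
  π_0 = 1/2·π_0 + 1/5·π_1 + 3/10·π_2
  π_1 = 3/10·π_0 + 1/2·π_1 + 1/2·π_2
  normalize: π_0 + π_1 + π_2 = 1
Solving the linear system gives exactly π = [25/78, 17/39, 19/78].

π = [0.3205, 0.4359, 0.2436]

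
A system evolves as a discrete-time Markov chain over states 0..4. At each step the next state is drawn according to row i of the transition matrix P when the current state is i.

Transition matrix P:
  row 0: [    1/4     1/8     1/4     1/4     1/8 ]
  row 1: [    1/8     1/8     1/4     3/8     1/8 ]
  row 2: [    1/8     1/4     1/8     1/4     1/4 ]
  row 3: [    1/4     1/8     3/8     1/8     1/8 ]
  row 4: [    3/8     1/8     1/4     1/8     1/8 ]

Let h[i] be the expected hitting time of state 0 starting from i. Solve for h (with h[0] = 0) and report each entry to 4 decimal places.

First-step conditioning: h[0] = 0; for i ≠ 0, h[i] = 1 + Σ_k P[i][k]·h[k].
  h[1] = 1 + 1/8·h[1] + 1/4·h[2] + 3/8·h[3] + 1/8·h[4]
  h[2] = 1 + 1/4·h[1] + 1/8·h[2] + 1/4·h[3] + 1/4·h[4]
  h[3] = 1 + 1/8·h[1] + 3/8·h[2] + 1/8·h[3] + 1/8·h[4]
  h[4] = 1 + 1/8·h[1] + 1/4·h[2] + 1/8·h[3] + 1/8·h[4]
Solving the 4×4 linear system over states ≠ 0 gives exactly h = [0, 365/71, 360/71, 328/71, 283/71] (h[0] = 0 is the target).

h = [0.0000, 5.1408, 5.0704, 4.6197, 3.9859]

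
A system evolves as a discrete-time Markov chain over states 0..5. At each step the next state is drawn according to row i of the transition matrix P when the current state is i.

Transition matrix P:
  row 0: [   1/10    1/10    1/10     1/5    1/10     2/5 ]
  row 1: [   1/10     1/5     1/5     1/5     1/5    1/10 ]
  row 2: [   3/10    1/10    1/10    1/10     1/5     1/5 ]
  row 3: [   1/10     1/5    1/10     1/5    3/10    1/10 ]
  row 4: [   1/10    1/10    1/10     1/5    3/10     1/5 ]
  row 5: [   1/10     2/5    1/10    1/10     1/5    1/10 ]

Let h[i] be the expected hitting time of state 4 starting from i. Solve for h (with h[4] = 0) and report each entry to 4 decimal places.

h = [5.3827, 4.8959, 5.0335, 4.3926, 0.0000, 4.9325]

First-step conditioning: h[4] = 0; for i ≠ 4, h[i] = 1 + Σ_k P[i][k]·h[k].
  h[0] = 1 + 1/10·h[0] + 1/10·h[1] + 1/10·h[2] + 1/5·h[3] + 2/5·h[5]
  h[1] = 1 + 1/10·h[0] + 1/5·h[1] + 1/5·h[2] + 1/5·h[3] + 1/10·h[5]
  h[2] = 1 + 3/10·h[0] + 1/10·h[1] + 1/10·h[2] + 1/10·h[3] + 1/5·h[5]
  h[3] = 1 + 1/10·h[0] + 1/5·h[1] + 1/10·h[2] + 1/5·h[3] + 1/10·h[5]
  h[5] = 1 + 1/10·h[0] + 2/5·h[1] + 1/10·h[2] + 1/10·h[3] + 1/10·h[5]
Solving the 5×5 linear system over states ≠ 4 gives exactly h = [61810/11483, 56220/11483, 57800/11483, 50440/11483, 0, 56640/11483] (h[4] = 0 is the target).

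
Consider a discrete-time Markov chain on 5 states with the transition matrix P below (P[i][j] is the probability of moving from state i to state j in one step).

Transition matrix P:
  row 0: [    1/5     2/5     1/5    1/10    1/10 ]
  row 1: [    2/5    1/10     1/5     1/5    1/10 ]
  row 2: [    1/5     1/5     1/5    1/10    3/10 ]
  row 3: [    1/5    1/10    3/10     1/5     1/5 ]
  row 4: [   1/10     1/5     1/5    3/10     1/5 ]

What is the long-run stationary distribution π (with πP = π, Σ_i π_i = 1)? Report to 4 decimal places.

Balance equations π_j = Σ_i π_i·P[i][j]:
  π_0 = 1/5·π_0 + 2/5·π_1 + 1/5·π_2 + 1/5·π_3 + 1/10·π_4
  π_1 = 2/5·π_0 + 1/10·π_1 + 1/5·π_2 + 1/10·π_3 + 1/5·π_4
  π_2 = 1/5·π_0 + 1/5·π_1 + 1/5·π_2 + 3/10·π_3 + 1/5·π_4
  π_3 = 1/10·π_0 + 1/5·π_1 + 1/10·π_2 + 1/5·π_3 + 3/10·π_4
  normalize: π_0 + π_1 + π_2 + π_3 + π_4 = 1
Solving the linear system gives exactly π = [181/810, 1088/5265, 763/3510, 61/351, 941/5265].

π = [0.2235, 0.2066, 0.2174, 0.1738, 0.1787]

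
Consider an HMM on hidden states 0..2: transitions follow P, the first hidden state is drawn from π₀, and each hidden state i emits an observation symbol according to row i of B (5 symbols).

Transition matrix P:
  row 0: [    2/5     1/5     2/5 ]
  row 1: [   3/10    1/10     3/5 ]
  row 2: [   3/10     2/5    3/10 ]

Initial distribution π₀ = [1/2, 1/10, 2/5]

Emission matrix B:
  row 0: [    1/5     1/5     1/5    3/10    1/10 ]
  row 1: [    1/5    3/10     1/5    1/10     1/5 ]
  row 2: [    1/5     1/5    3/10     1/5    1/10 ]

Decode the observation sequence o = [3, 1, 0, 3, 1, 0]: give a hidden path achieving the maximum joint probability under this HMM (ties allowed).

t=0: δ = [1.500e-01, 1.000e-02, 8.000e-02]  (obs o_0=3)
t=1: δ = [1.200e-02, 9.600e-03, 1.200e-02]  ψ = [0, 2, 0]  (obs o_1=1)
t=2: δ = [9.600e-04, 9.600e-04, 1.152e-03]  ψ = [0, 2, 1]  (obs o_2=0)
t=3: δ = [1.152e-04, 4.608e-05, 1.152e-04]  ψ = [0, 2, 1]  (obs o_3=3)
t=4: δ = [9.216e-06, 1.382e-05, 9.216e-06]  ψ = [0, 2, 0]  (obs o_4=1)
t=5: δ = [8.294e-07, 7.373e-07, 1.659e-06]  ψ = [1, 2, 1]  (obs o_5=0)
backtrack: best end state = 2; path = [0, 2, 1, 2, 1, 2]

path = [0, 2, 1, 2, 1, 2]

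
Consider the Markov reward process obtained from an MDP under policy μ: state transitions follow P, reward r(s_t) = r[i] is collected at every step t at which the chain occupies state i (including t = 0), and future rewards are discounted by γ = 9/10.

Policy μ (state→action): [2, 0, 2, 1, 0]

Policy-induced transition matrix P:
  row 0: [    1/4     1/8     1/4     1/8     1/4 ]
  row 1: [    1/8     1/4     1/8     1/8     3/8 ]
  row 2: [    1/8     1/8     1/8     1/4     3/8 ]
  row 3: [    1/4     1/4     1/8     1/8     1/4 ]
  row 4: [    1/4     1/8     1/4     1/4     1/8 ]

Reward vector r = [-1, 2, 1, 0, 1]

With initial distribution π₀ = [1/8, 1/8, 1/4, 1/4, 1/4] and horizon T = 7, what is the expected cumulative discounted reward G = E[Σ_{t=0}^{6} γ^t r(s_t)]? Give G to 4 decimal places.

G = 3.0566

t=0: π = [0.1250, 0.1250, 0.2500, 0.2500, 0.2500], E[r] = 0.6250, γ^t·E[r] = 0.625000, running G = 0.625000
t=1: π = [0.2031, 0.1719, 0.1719, 0.1875, 0.2656], E[r] = 0.5781, γ^t·E[r] = 0.520313, running G = 1.145313
t=2: π = [0.2070, 0.1699, 0.1836, 0.1797, 0.2598], E[r] = 0.5762, γ^t·E[r] = 0.466699, running G = 1.612012
t=3: π = [0.2058, 0.1687, 0.1833, 0.1804, 0.2617], E[r] = 0.5767, γ^t·E[r] = 0.420385, running G = 2.032397
t=4: π = [0.2060, 0.1686, 0.1834, 0.1806, 0.2613], E[r] = 0.5760, γ^t·E[r] = 0.377926, running G = 2.410323
t=5: π = [0.2060, 0.1687, 0.1834, 0.1806, 0.2613], E[r] = 0.5761, γ^t·E[r] = 0.340174, running G = 2.750497
t=6: π = [0.2060, 0.1687, 0.1834, 0.1806, 0.2613], E[r] = 0.5761, γ^t·E[r] = 0.306152, running G = 3.056649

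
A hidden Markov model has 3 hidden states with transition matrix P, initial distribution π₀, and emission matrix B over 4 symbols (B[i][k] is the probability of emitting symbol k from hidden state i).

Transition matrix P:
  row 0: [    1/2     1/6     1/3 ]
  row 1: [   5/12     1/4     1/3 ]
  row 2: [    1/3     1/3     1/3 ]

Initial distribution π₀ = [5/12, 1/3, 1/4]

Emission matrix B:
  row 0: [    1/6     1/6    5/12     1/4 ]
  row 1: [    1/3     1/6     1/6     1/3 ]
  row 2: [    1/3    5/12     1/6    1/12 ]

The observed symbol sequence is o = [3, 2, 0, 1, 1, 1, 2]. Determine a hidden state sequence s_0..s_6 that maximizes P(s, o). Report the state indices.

t=0: δ = [1.042e-01, 1.111e-01, 2.083e-02]  (obs o_0=3)
t=1: δ = [2.170e-02, 4.630e-03, 6.173e-03]  ψ = [0, 1, 1]  (obs o_1=2)
t=2: δ = [1.808e-03, 1.206e-03, 2.411e-03]  ψ = [0, 0, 0]  (obs o_2=0)
t=3: δ = [1.507e-04, 1.340e-04, 3.349e-04]  ψ = [0, 2, 2]  (obs o_3=1)
t=4: δ = [1.861e-05, 1.861e-05, 4.651e-05]  ψ = [2, 2, 2]  (obs o_4=1)
t=5: δ = [2.584e-06, 2.584e-06, 6.460e-06]  ψ = [2, 2, 2]  (obs o_5=1)
t=6: δ = [8.973e-07, 3.589e-07, 3.589e-07]  ψ = [2, 2, 2]  (obs o_6=2)
backtrack: best end state = 0; path = [0, 0, 2, 2, 2, 2, 0]

path = [0, 0, 2, 2, 2, 2, 0]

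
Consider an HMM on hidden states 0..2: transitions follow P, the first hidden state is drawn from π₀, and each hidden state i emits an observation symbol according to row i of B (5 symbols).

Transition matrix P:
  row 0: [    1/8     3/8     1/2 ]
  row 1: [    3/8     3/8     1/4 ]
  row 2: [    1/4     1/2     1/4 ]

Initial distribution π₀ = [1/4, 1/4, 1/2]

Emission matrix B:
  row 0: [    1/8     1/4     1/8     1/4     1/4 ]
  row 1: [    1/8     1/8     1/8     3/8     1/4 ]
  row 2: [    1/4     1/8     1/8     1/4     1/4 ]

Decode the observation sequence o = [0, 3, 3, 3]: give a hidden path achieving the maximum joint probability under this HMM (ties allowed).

path = [2, 1, 1, 1]

t=0: δ = [3.125e-02, 3.125e-02, 1.250e-01]  (obs o_0=0)
t=1: δ = [7.812e-03, 2.344e-02, 7.812e-03]  ψ = [2, 2, 2]  (obs o_1=3)
t=2: δ = [2.197e-03, 3.296e-03, 1.465e-03]  ψ = [1, 1, 1]  (obs o_2=3)
t=3: δ = [3.090e-04, 4.635e-04, 2.747e-04]  ψ = [1, 1, 0]  (obs o_3=3)
backtrack: best end state = 1; path = [2, 1, 1, 1]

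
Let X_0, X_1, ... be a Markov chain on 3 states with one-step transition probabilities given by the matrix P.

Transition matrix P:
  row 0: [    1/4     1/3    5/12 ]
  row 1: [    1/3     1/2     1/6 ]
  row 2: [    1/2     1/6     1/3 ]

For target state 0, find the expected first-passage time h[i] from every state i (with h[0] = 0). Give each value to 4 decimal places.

h = [0.0000, 2.7273, 2.1818]

First-step conditioning: h[0] = 0; for i ≠ 0, h[i] = 1 + Σ_k P[i][k]·h[k].
  h[1] = 1 + 1/2·h[1] + 1/6·h[2]
  h[2] = 1 + 1/6·h[1] + 1/3·h[2]
Solving the 2×2 linear system over states ≠ 0 gives exactly h = [0, 30/11, 24/11] (h[0] = 0 is the target).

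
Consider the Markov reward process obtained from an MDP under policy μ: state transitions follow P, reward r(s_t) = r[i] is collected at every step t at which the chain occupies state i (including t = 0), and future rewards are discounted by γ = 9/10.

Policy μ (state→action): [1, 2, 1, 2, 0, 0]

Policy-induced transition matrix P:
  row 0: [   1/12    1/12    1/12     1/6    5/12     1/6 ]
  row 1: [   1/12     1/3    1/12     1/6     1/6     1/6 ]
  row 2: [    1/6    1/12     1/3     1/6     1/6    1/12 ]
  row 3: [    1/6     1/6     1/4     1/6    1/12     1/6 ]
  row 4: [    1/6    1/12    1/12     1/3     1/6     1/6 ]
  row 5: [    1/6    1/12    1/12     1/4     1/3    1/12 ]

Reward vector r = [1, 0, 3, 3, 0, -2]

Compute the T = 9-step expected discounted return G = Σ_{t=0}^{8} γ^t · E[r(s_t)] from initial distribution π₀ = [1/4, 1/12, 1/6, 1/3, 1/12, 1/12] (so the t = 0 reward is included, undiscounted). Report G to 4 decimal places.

t=0: π = [0.2500, 0.0833, 0.1667, 0.3333, 0.0833, 0.0833], E[r] = 1.5833, γ^t·E[r] = 1.583333, running G = 1.583333
t=1: π = [0.1389, 0.1319, 0.1806, 0.1875, 0.2153, 0.1458], E[r] = 0.9514, γ^t·E[r] = 0.856250, running G = 2.439583
t=2: π = [0.1441, 0.1319, 0.1597, 0.2147, 0.2101, 0.1395], E[r] = 0.9884, γ^t·E[r] = 0.800625, running G = 3.240208
t=3: π = [0.1437, 0.1342, 0.1590, 0.2133, 0.2080, 0.1417], E[r] = 0.9772, γ^t·E[r] = 0.712406, running G = 3.952615
t=4: π = [0.1435, 0.1347, 0.1586, 0.2132, 0.2084, 0.1416], E[r] = 0.9757, γ^t·E[r] = 0.640156, running G = 4.592770
t=5: π = [0.1435, 0.1348, 0.1585, 0.2132, 0.2084, 0.1416], E[r] = 0.9754, γ^t·E[r] = 0.575945, running G = 5.168716
t=6: π = [0.1435, 0.1348, 0.1585, 0.2132, 0.2084, 0.1417], E[r] = 0.9753, γ^t·E[r] = 0.518298, running G = 5.687014
t=7: π = [0.1435, 0.1348, 0.1585, 0.2132, 0.2084, 0.1417], E[r] = 0.9752, γ^t·E[r] = 0.466457, running G = 6.153470
t=8: π = [0.1435, 0.1348, 0.1585, 0.2132, 0.2084, 0.1417], E[r] = 0.9752, γ^t·E[r] = 0.419809, running G = 6.573279

G = 6.5733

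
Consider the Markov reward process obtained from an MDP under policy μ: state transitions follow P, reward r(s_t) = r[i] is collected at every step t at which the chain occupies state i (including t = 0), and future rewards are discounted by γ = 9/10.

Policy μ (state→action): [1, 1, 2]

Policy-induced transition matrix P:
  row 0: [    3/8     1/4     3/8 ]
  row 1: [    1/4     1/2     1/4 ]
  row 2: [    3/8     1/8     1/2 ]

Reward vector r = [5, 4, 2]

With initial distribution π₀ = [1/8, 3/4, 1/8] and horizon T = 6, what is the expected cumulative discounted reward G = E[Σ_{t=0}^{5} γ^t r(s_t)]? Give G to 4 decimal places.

G = 17.1617

t=0: π = [0.1250, 0.7500, 0.1250], E[r] = 3.8750, γ^t·E[r] = 3.875000, running G = 3.875000
t=1: π = [0.2813, 0.4219, 0.2969], E[r] = 3.6875, γ^t·E[r] = 3.318750, running G = 7.193750
t=2: π = [0.3223, 0.3184, 0.3594], E[r] = 3.6035, γ^t·E[r] = 2.918848, running G = 10.112598
t=3: π = [0.3352, 0.2847, 0.3801], E[r] = 3.5750, γ^t·E[r] = 2.606139, running G = 12.718737
t=4: π = [0.3394, 0.2737, 0.3869], E[r] = 3.5656, γ^t·E[r] = 2.339359, running G = 15.058096
t=5: π = [0.3408, 0.2700, 0.3892], E[r] = 3.5625, γ^t·E[r] = 2.103605, running G = 17.161700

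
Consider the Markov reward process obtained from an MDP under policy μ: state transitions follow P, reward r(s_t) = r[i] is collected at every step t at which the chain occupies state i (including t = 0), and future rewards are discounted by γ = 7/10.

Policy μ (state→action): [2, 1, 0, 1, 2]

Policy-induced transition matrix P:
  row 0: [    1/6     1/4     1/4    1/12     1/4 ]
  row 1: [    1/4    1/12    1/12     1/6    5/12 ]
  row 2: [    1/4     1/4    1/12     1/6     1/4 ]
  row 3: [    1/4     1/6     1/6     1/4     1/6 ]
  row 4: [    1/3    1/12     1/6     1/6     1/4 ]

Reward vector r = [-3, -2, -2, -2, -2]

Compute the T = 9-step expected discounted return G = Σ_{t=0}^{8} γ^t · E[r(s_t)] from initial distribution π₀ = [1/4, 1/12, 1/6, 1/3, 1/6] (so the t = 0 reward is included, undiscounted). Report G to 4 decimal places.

t=0: π = [0.2500, 0.0833, 0.1667, 0.3333, 0.1667], E[r] = -2.2500, γ^t·E[r] = -2.250000, running G = -2.250000
t=1: π = [0.2431, 0.1806, 0.1667, 0.1736, 0.2361], E[r] = -2.2431, γ^t·E[r] = -1.570139, running G = -3.820139
t=2: π = [0.2494, 0.1661, 0.1580, 0.1609, 0.2656], E[r] = -2.2494, γ^t·E[r] = -1.102216, running G = -4.922355
t=3: π = [0.2514, 0.1646, 0.1604, 0.1593, 0.2643], E[r] = -2.2514, γ^t·E[r] = -0.772213, running G = -5.694568
t=4: π = [0.2511, 0.1652, 0.1605, 0.1590, 0.2642], E[r] = -2.2511, γ^t·E[r] = -0.540484, running G = -6.235052
t=5: π = [0.2511, 0.1652, 0.1604, 0.1590, 0.2643], E[r] = -2.2511, γ^t·E[r] = -0.378341, running G = -6.613393
t=6: π = [0.2511, 0.1652, 0.1605, 0.1590, 0.2643], E[r] = -2.2511, γ^t·E[r] = -0.264840, running G = -6.878233
t=7: π = [0.2511, 0.1652, 0.1605, 0.1590, 0.2643], E[r] = -2.2511, γ^t·E[r] = -0.185388, running G = -7.063620
t=8: π = [0.2511, 0.1652, 0.1605, 0.1590, 0.2643], E[r] = -2.2511, γ^t·E[r] = -0.129771, running G = -7.193392

G = -7.1934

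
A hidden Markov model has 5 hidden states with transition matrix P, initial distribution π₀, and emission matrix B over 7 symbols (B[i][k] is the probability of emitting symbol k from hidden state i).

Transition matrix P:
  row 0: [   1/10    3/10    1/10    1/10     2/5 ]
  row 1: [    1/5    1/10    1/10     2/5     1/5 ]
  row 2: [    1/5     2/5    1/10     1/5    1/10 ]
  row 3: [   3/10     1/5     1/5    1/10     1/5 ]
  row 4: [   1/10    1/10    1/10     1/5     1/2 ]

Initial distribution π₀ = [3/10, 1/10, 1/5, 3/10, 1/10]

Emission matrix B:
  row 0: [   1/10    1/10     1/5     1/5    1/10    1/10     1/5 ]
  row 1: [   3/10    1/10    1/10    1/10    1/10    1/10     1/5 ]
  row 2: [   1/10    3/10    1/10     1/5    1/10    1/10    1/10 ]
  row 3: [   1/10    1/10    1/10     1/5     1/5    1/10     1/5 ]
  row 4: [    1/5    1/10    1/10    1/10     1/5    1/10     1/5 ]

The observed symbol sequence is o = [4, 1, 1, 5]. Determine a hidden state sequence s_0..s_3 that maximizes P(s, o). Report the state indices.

path = [3, 2, 1, 3]

t=0: δ = [3.000e-02, 1.000e-02, 2.000e-02, 6.000e-02, 2.000e-02]  (obs o_0=4)
t=1: δ = [1.800e-03, 1.200e-03, 3.600e-03, 6.000e-04, 1.200e-03]  ψ = [3, 3, 3, 3, 0]  (obs o_1=1)
t=2: δ = [7.200e-05, 1.440e-04, 1.080e-04, 7.200e-05, 7.200e-05]  ψ = [2, 2, 2, 2, 0]  (obs o_2=1)
t=3: δ = [2.880e-06, 4.320e-06, 1.440e-06, 5.760e-06, 3.600e-06]  ψ = [1, 2, 1, 1, 4]  (obs o_3=5)
backtrack: best end state = 3; path = [3, 2, 1, 3]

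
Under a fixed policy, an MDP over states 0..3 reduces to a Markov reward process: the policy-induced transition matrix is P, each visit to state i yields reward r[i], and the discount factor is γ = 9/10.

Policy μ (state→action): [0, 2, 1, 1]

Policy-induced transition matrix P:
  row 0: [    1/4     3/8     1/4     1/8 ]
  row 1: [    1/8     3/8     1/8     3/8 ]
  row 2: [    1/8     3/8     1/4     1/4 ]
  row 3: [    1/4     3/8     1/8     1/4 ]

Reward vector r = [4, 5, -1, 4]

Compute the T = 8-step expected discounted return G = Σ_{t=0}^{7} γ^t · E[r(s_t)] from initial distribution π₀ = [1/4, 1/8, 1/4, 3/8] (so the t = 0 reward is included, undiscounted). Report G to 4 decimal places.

G = 19.3477

t=0: π = [0.2500, 0.1250, 0.2500, 0.3750], E[r] = 2.8750, γ^t·E[r] = 2.875000, running G = 2.875000
t=1: π = [0.2031, 0.3750, 0.1875, 0.2344], E[r] = 3.4375, γ^t·E[r] = 3.093750, running G = 5.968750
t=2: π = [0.1797, 0.3750, 0.1738, 0.2715], E[r] = 3.5059, γ^t·E[r] = 2.839746, running G = 8.808496
t=3: π = [0.1814, 0.3750, 0.1692, 0.2744], E[r] = 3.5291, γ^t·E[r] = 2.572679, running G = 11.381176
t=4: π = [0.1820, 0.3750, 0.1688, 0.2742], E[r] = 3.5309, γ^t·E[r] = 2.316613, running G = 13.697788
t=5: π = [0.1820, 0.3750, 0.1688, 0.2741], E[r] = 3.5308, γ^t·E[r] = 2.084873, running G = 15.782661
t=6: π = [0.1820, 0.3750, 0.1689, 0.2741], E[r] = 3.5307, γ^t·E[r] = 1.876361, running G = 17.659023
t=7: π = [0.1820, 0.3750, 0.1689, 0.2741], E[r] = 3.5307, γ^t·E[r] = 1.688724, running G = 19.347746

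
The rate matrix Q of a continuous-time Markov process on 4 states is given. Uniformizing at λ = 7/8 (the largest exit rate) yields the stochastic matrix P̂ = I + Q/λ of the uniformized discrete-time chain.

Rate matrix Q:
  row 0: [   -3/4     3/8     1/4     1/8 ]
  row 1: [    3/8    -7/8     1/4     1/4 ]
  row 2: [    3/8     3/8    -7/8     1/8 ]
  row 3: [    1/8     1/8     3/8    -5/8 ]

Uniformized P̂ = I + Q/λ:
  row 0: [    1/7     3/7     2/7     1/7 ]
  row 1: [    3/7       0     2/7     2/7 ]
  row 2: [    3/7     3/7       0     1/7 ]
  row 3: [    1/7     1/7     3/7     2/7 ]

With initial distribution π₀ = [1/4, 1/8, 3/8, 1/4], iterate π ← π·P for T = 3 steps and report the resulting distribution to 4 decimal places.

π = [0.2843, 0.2635, 0.2442, 0.2081]

t=0: π = [0.2500, 0.1250, 0.3750, 0.2500]
t=1: π = [0.2857, 0.3036, 0.2143, 0.1964]
t=2: π = [0.2908, 0.2423, 0.2526, 0.2143]
t=3: π = [0.2843, 0.2635, 0.2442, 0.2081]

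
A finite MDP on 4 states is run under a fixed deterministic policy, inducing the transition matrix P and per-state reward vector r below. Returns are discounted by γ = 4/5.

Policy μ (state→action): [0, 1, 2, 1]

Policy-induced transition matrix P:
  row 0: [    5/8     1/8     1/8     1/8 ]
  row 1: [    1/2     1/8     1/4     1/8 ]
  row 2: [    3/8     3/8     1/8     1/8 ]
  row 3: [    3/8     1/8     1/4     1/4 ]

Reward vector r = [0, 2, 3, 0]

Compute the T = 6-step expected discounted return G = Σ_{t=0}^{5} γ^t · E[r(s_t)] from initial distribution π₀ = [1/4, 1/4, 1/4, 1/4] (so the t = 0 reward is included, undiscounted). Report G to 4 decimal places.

G = 3.5732

t=0: π = [0.2500, 0.2500, 0.2500, 0.2500], E[r] = 1.2500, γ^t·E[r] = 1.250000, running G = 1.250000
t=1: π = [0.4688, 0.1875, 0.1875, 0.1563], E[r] = 0.9375, γ^t·E[r] = 0.750000, running G = 2.000000
t=2: π = [0.5156, 0.1719, 0.1680, 0.1445], E[r] = 0.8477, γ^t·E[r] = 0.542500, running G = 2.542500
t=3: π = [0.5254, 0.1670, 0.1646, 0.1431], E[r] = 0.8276, γ^t·E[r] = 0.423750, running G = 2.966250
t=4: π = [0.5272, 0.1661, 0.1638, 0.1429], E[r] = 0.8235, γ^t·E[r] = 0.337325, running G = 3.303575
t=5: π = [0.5276, 0.1659, 0.1636, 0.1429], E[r] = 0.8228, γ^t·E[r] = 0.269603, running G = 3.573178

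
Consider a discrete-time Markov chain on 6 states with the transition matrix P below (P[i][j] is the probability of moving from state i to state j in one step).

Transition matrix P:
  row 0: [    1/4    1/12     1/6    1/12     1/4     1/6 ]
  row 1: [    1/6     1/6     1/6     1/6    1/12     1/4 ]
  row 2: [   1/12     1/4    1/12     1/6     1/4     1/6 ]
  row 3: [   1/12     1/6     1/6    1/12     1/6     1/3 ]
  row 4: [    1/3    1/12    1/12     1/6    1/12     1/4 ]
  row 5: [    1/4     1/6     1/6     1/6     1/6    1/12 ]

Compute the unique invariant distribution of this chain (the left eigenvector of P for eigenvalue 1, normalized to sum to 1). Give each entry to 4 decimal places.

Balance equations π_j = Σ_i π_i·P[i][j]:
  π_0 = 1/4·π_0 + 1/6·π_1 + 1/12·π_2 + 1/12·π_3 + 1/3·π_4 + 1/4·π_5
  π_1 = 1/12·π_0 + 1/6·π_1 + 1/4·π_2 + 1/6·π_3 + 1/12·π_4 + 1/6·π_5
  π_2 = 1/6·π_0 + 1/6·π_1 + 1/12·π_2 + 1/6·π_3 + 1/12·π_4 + 1/6·π_5
  π_3 = 1/12·π_0 + 1/6·π_1 + 1/6·π_2 + 1/12·π_3 + 1/6·π_4 + 1/6·π_5
  π_4 = 1/4·π_0 + 1/12·π_1 + 1/4·π_2 + 1/6·π_3 + 1/12·π_4 + 1/6·π_5
  normalize: π_0 + π_1 + π_2 + π_3 + π_4 + π_5 = 1
Solving the linear system gives exactly π = [63058/307077, 45200/307077, 43247/307077, 42392/307077, 51943/307077, 61237/307077].

π = [0.2053, 0.1472, 0.1408, 0.1381, 0.1692, 0.1994]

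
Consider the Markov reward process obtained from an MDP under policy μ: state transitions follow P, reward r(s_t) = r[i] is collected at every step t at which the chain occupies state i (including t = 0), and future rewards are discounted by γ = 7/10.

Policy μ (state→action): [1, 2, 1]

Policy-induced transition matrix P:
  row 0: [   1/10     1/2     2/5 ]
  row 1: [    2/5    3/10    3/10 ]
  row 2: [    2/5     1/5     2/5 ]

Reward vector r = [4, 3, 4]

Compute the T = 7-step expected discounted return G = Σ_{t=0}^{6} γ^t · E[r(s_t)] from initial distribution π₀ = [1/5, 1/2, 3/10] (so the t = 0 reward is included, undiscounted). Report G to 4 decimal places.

G = 11.0735

t=0: π = [0.2000, 0.5000, 0.3000], E[r] = 3.5000, γ^t·E[r] = 3.500000, running G = 3.500000
t=1: π = [0.3400, 0.3100, 0.3500], E[r] = 3.6900, γ^t·E[r] = 2.583000, running G = 6.083000
t=2: π = [0.2980, 0.3330, 0.3690], E[r] = 3.6670, γ^t·E[r] = 1.796830, running G = 7.879830
t=3: π = [0.3106, 0.3227, 0.3667], E[r] = 3.6773, γ^t·E[r] = 1.261314, running G = 9.141144
t=4: π = [0.3068, 0.3255, 0.3677], E[r] = 3.6746, γ^t·E[r] = 0.882259, running G = 10.023403
t=5: π = [0.3080, 0.3246, 0.3675], E[r] = 3.6754, γ^t·E[r] = 0.617726, running G = 10.641129
t=6: π = [0.3076, 0.3248, 0.3675], E[r] = 3.6752, γ^t·E[r] = 0.432378, running G = 11.073508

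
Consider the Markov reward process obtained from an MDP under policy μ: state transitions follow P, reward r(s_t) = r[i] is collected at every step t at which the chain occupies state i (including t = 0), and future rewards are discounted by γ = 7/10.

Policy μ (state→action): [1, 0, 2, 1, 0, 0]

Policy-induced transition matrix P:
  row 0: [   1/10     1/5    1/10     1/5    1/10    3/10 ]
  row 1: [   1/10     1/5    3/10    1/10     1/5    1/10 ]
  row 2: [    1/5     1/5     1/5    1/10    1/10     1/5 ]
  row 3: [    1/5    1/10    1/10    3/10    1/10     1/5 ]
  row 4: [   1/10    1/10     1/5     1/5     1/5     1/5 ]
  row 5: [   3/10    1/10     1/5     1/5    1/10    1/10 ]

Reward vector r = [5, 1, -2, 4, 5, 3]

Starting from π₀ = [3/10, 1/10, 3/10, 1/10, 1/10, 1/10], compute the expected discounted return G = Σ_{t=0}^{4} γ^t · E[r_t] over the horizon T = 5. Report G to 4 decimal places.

t=0: π = [0.3000, 0.1000, 0.3000, 0.1000, 0.1000, 0.1000], E[r] = 2.2000, γ^t·E[r] = 2.200000, running G = 2.200000
t=1: π = [0.1600, 0.1700, 0.1700, 0.1700, 0.1200, 0.2100], E[r] = 2.5400, γ^t·E[r] = 1.778000, running G = 3.978000
t=2: π = [0.1760, 0.1500, 0.1840, 0.1830, 0.1290, 0.1780], E[r] = 2.5730, γ^t·E[r] = 1.260770, running G = 5.238770
t=3: π = [0.1723, 0.1510, 0.1791, 0.1849, 0.1279, 0.1848], E[r] = 2.5878, γ^t·E[r] = 0.887615, running G = 6.126385
t=4: π = [0.1734, 0.1502, 0.1794, 0.1855, 0.1279, 0.1837], E[r] = 2.5906, γ^t·E[r] = 0.622003, running G = 6.748388

G = 6.7484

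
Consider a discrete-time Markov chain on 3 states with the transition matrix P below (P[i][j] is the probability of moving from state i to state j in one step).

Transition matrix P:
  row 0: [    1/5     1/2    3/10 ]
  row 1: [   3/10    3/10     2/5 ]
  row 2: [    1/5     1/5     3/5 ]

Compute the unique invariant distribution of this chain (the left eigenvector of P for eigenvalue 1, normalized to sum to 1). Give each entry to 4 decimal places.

π = [0.2299, 0.2989, 0.4713]

Balance equations π_j = Σ_i π_i·P[i][j]:
  π_0 = 1/5·π_0 + 3/10·π_1 + 1/5·π_2
  π_1 = 1/2·π_0 + 3/10·π_1 + 1/5·π_2
  normalize: π_0 + π_1 + π_2 = 1
Solving the linear system gives exactly π = [20/87, 26/87, 41/87].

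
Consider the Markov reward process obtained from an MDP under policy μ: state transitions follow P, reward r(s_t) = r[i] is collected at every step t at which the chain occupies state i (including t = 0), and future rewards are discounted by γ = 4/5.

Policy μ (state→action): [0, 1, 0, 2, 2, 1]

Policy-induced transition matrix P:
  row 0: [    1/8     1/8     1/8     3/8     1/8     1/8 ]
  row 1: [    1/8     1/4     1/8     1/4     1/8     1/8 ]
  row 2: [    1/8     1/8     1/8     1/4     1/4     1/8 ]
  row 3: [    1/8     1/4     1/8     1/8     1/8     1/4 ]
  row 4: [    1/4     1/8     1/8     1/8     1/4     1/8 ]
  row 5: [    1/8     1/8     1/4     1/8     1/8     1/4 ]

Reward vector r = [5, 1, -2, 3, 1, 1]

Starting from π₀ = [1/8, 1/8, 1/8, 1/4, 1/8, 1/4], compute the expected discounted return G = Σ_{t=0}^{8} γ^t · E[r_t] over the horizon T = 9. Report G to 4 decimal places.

G = 6.7003

t=0: π = [0.1250, 0.1250, 0.1250, 0.2500, 0.1250, 0.2500], E[r] = 1.6250, γ^t·E[r] = 1.625000, running G = 1.625000
t=1: π = [0.1406, 0.1719, 0.1563, 0.1875, 0.1563, 0.1875], E[r] = 1.4688, γ^t·E[r] = 1.175000, running G = 2.800000
t=2: π = [0.1445, 0.1699, 0.1484, 0.2012, 0.1641, 0.1719], E[r] = 1.5352, γ^t·E[r] = 0.982500, running G = 3.782500
t=3: π = [0.1455, 0.1714, 0.1465, 0.2009, 0.1641, 0.1716], E[r] = 1.5444, γ^t·E[r] = 0.790750, running G = 4.573250
t=4: π = [0.1455, 0.1715, 0.1465, 0.2011, 0.1638, 0.1716], E[r] = 1.5449, γ^t·E[r] = 0.632788, running G = 5.206038
t=5: π = [0.1455, 0.1716, 0.1464, 0.2011, 0.1638, 0.1716], E[r] = 1.5448, γ^t·E[r] = 0.506208, running G = 5.712245
t=6: π = [0.1455, 0.1716, 0.1464, 0.2011, 0.1638, 0.1716], E[r] = 1.5448, γ^t·E[r] = 0.404958, running G = 6.117203
t=7: π = [0.1455, 0.1716, 0.1464, 0.2011, 0.1638, 0.1716], E[r] = 1.5448, γ^t·E[r] = 0.323966, running G = 6.441169
t=8: π = [0.1455, 0.1716, 0.1464, 0.2011, 0.1638, 0.1716], E[r] = 1.5448, γ^t·E[r] = 0.259173, running G = 6.700342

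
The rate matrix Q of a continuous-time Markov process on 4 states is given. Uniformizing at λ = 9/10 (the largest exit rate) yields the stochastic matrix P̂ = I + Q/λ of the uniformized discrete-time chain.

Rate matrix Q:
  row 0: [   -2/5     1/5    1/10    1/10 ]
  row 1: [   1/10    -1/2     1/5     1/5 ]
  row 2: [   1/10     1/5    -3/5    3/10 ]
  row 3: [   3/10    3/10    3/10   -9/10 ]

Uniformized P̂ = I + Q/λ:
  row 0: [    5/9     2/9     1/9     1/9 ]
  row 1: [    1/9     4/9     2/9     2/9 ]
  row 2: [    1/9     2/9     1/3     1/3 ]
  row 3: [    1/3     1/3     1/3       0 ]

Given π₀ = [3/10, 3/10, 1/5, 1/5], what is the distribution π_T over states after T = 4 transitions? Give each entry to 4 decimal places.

π = [0.2723, 0.3111, 0.2379, 0.1787]

t=0: π = [0.3000, 0.3000, 0.2000, 0.2000]
t=1: π = [0.2889, 0.3111, 0.2333, 0.1667]
t=2: π = [0.2765, 0.3099, 0.2346, 0.1790]
t=3: π = [0.2738, 0.3110, 0.2374, 0.1778]
t=4: π = [0.2723, 0.3111, 0.2379, 0.1787]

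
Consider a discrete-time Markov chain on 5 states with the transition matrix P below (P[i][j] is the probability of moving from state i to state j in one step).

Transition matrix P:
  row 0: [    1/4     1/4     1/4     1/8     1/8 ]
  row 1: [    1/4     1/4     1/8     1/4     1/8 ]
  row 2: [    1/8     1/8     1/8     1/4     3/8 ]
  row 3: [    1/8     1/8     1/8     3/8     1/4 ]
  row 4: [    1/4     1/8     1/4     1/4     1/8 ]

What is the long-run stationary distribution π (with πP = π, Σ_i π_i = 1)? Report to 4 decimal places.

π = [0.1960, 0.1709, 0.1746, 0.2577, 0.2009]

Balance equations π_j = Σ_i π_i·P[i][j]:
  π_0 = 1/4·π_0 + 1/4·π_1 + 1/8·π_2 + 1/8·π_3 + 1/4·π_4
  π_1 = 1/4·π_0 + 1/4·π_1 + 1/8·π_2 + 1/8·π_3 + 1/8·π_4
  π_2 = 1/4·π_0 + 1/8·π_1 + 1/8·π_2 + 1/8·π_3 + 1/4·π_4
  π_3 = 1/8·π_0 + 1/4·π_1 + 1/4·π_2 + 3/8·π_3 + 1/4·π_4
  normalize: π_0 + π_1 + π_2 + π_3 + π_4 = 1
Solving the linear system gives exactly π = [97/495, 592/3465, 11/63, 893/3465, 232/1155].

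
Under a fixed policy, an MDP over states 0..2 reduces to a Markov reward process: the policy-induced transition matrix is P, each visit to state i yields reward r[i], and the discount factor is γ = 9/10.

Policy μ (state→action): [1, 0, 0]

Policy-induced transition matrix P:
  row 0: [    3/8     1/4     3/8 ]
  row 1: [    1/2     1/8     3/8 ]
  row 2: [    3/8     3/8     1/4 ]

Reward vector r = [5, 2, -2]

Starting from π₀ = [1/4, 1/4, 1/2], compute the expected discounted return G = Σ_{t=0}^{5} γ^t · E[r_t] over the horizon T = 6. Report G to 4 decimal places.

G = 7.7814

t=0: π = [0.2500, 0.2500, 0.5000], E[r] = 0.7500, γ^t·E[r] = 0.750000, running G = 0.750000
t=1: π = [0.4063, 0.2813, 0.3125], E[r] = 1.9688, γ^t·E[r] = 1.771875, running G = 2.521875
t=2: π = [0.4102, 0.2539, 0.3359], E[r] = 1.8867, γ^t·E[r] = 1.528242, running G = 4.050117
t=3: π = [0.4067, 0.2603, 0.3330], E[r] = 1.8882, γ^t·E[r] = 1.376486, running G = 5.426603
t=4: π = [0.4075, 0.2591, 0.3334], E[r] = 1.8891, γ^t·E[r] = 1.239438, running G = 6.666041
t=5: π = [0.4074, 0.2593, 0.3333], E[r] = 1.8888, γ^t·E[r] = 1.115345, running G = 7.781386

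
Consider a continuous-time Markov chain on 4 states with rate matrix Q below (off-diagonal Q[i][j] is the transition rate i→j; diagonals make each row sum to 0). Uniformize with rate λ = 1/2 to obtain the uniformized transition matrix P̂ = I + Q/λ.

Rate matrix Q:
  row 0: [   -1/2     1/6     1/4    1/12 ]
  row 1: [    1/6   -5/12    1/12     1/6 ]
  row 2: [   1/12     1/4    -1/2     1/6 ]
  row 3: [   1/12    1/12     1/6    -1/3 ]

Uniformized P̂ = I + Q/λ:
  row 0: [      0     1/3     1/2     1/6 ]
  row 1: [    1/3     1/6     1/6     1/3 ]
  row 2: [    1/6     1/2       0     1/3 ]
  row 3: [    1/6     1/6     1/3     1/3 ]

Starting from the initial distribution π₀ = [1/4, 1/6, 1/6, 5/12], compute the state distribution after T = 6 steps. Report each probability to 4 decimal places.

π = [0.1822, 0.2764, 0.2385, 0.3028]

t=0: π = [0.2500, 0.1667, 0.1667, 0.4167]
t=1: π = [0.1528, 0.2639, 0.2917, 0.2917]
t=2: π = [0.1852, 0.2894, 0.2176, 0.3079]
t=3: π = [0.1840, 0.2701, 0.2434, 0.3025]
t=4: π = [0.1810, 0.2785, 0.2378, 0.3027]
t=5: π = [0.1829, 0.2761, 0.2378, 0.3032]
t=6: π = [0.1822, 0.2764, 0.2385, 0.3028]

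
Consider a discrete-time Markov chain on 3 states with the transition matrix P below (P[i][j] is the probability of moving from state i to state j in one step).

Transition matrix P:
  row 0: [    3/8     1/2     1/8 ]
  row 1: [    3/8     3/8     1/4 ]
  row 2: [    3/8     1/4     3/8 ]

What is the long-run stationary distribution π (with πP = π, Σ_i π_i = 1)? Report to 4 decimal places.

Balance equations π_j = Σ_i π_i·P[i][j]:
  π_0 = 3/8·π_0 + 3/8·π_1 + 3/8·π_2
  π_1 = 1/2·π_0 + 3/8·π_1 + 1/4·π_2
  normalize: π_0 + π_1 + π_2 = 1
Solving the linear system gives exactly π = [3/8, 11/28, 13/56].

π = [0.3750, 0.3929, 0.2321]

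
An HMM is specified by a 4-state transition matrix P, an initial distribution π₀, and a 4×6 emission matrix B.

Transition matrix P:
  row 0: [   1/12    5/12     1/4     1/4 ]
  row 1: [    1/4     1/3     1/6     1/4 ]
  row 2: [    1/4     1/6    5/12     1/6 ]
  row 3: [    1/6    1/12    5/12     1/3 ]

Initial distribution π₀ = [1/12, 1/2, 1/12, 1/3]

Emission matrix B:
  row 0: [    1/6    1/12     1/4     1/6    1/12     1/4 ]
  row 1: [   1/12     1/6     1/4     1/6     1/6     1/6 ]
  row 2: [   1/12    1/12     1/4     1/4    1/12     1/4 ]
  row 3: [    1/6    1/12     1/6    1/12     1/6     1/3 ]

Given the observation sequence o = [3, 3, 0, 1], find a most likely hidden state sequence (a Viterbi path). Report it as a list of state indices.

t=0: δ = [1.389e-02, 8.333e-02, 2.083e-02, 2.778e-02]  (obs o_0=3)
t=1: δ = [3.472e-03, 4.630e-03, 3.472e-03, 1.736e-03]  ψ = [1, 1, 1, 1]  (obs o_1=3)
t=2: δ = [1.929e-04, 1.286e-04, 1.206e-04, 1.929e-04]  ψ = [1, 1, 2, 1]  (obs o_2=0)
t=3: δ = [2.679e-06, 1.340e-05, 6.698e-06, 5.358e-06]  ψ = [1, 0, 3, 3]  (obs o_3=1)
backtrack: best end state = 1; path = [1, 1, 0, 1]

path = [1, 1, 0, 1]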